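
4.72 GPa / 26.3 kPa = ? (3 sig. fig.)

(4.72 × 10⁹) / (26.3 × 10³) = 0.1795 × 10⁶

179000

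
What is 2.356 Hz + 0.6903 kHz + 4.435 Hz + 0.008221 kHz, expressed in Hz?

In Hz:
  2.356 Hz → 2.356
  0.6903 kHz = 0.6903 × 10³ Hz = 690.3
  4.435 Hz → 4.435
  0.008221 kHz = 0.008221 × 10³ Hz = 8.221
Sum: 2.356 + 690.3 + 4.435 + 8.221 = 705.312

705.312 Hz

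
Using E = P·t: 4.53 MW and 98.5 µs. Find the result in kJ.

4.53 × 10^6 × 98.5 × 10^-6 = 446.205 J

0.446205 kJ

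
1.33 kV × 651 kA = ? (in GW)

1.33 × 10^3 × 651 × 10^3 = 865.83 × 10^6 W

0.86583 GW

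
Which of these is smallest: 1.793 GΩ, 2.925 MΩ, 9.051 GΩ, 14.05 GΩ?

1.793 GΩ = 1793000000 Ω
2.925 MΩ = 2925000 Ω
9.051 GΩ = 9051000000 Ω
14.05 GΩ = 14050000000 Ω

2.925 MΩ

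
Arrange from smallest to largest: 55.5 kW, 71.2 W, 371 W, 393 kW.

71.2 W < 371 W < 55.5 kW < 393 kW

55.5 kW = 55500 W
71.2 W = 71.2 W
371 W = 371 W
393 kW = 393000 W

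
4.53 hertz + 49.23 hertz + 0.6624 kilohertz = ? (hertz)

716.16 hertz

In hertz:
  4.53 hertz → 4.53
  49.23 hertz → 49.23
  0.6624 kilohertz = 0.6624e3 hertz = 662.4
Sum: 4.53 + 49.23 + 662.4 = 716.16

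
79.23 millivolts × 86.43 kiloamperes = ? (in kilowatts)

6.8478489 kilowatts

79.23 × 10⁻³ × 86.43 × 10³ = 6847.8489 W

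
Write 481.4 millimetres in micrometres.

481400 micrometres

milli = 10^-3, micro = 10^-6; factor is 10^3.
481.4 × 10^3 = 481400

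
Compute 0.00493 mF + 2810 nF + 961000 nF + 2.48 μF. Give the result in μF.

In μF:
  0.00493 mF = 0.00493e3 μF = 4.93
  2810 nF = 2810e-3 μF = 2.81
  961000 nF = 961000e-3 μF = 961
  2.48 μF → 2.48
Sum: 4.93 + 2.81 + 961 + 2.48 = 971.22

971.22 μF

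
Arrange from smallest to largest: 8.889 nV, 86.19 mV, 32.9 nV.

8.889 nV < 32.9 nV < 86.19 mV

8.889 nV = 0.000000008889 V
86.19 mV = 0.08619 V
32.9 nV = 0.0000000329 V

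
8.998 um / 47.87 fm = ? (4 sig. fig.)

188000000

(8.998 × 10⁻⁶) / (47.87 × 10⁻¹⁵) = 0.18797 × 10⁹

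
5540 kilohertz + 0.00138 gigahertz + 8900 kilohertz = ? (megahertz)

In megahertz:
  5540 kilohertz = 5540e-3 megahertz = 5.54
  0.00138 gigahertz = 0.00138e3 megahertz = 1.38
  8900 kilohertz = 8900e-3 megahertz = 8.9
Sum: 5.54 + 1.38 + 8.9 = 15.82

15.82 megahertz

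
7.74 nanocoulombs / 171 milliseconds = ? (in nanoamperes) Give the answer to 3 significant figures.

45.3 nanoamperes

(7.74 × 10⁻⁹) / (171 × 10⁻³) = 0.045263 × 10⁻⁶ A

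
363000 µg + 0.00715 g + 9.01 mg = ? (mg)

379.16 mg

In mg:
  363000 µg = 363000 × 10^-3 mg = 363
  0.00715 g = 0.00715 × 10^3 mg = 7.15
  9.01 mg → 9.01
Sum: 363 + 7.15 + 9.01 = 379.16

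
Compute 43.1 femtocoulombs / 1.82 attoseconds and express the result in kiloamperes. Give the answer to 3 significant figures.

23.7 kiloamperes

(43.1e-15) / (1.82e-18) = 23.681e3 A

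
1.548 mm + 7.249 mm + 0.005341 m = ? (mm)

14.138 mm

In mm:
  1.548 mm → 1.548
  7.249 mm → 7.249
  0.005341 m = 0.005341e3 mm = 5.341
Sum: 1.548 + 7.249 + 5.341 = 14.138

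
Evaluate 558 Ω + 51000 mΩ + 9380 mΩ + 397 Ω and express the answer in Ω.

1015.38 Ω

In Ω:
  558 Ω → 558
  51000 mΩ = 51000 × 10⁻³ Ω = 51
  9380 mΩ = 9380 × 10⁻³ Ω = 9.38
  397 Ω → 397
Sum: 558 + 51 + 9.38 + 397 = 1015.38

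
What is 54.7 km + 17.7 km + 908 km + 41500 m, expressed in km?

1021.9 km

In km:
  54.7 km → 54.7
  17.7 km → 17.7
  908 km → 908
  41500 m = 41500 × 10^-3 km = 41.5
Sum: 54.7 + 17.7 + 908 + 41.5 = 1021.9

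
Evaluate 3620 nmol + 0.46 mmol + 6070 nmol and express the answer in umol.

In umol:
  3620 nmol = 3620 × 10^-3 umol = 3.62
  0.46 mmol = 0.46 × 10^3 umol = 460
  6070 nmol = 6070 × 10^-3 umol = 6.07
Sum: 3.62 + 460 + 6.07 = 469.69

469.69 umol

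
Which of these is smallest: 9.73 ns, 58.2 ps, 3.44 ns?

9.73 ns = 0.00000000973 s
58.2 ps = 0.0000000000582 s
3.44 ns = 0.00000000344 s

58.2 ps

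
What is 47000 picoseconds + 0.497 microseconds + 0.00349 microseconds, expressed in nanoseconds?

In nanoseconds:
  47000 picoseconds = 47000e-3 nanoseconds = 47
  0.497 microseconds = 0.497e3 nanoseconds = 497
  0.00349 microseconds = 0.00349e3 nanoseconds = 3.49
Sum: 47 + 497 + 3.49 = 547.49

547.49 nanoseconds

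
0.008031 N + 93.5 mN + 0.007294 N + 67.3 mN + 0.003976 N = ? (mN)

In mN:
  0.008031 N = 0.008031 × 10³ mN = 8.031
  93.5 mN → 93.5
  0.007294 N = 0.007294 × 10³ mN = 7.294
  67.3 mN → 67.3
  0.003976 N = 0.003976 × 10³ mN = 3.976
Sum: 8.031 + 93.5 + 7.294 + 67.3 + 3.976 = 180.101

180.101 mN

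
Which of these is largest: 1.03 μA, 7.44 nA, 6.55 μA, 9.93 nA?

1.03 μA = 0.00000103 A
7.44 nA = 0.00000000744 A
6.55 μA = 0.00000655 A
9.93 nA = 0.00000000993 A

6.55 μA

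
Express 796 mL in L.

milli = 10^-3, (no prefix) = 10^0; factor is 10^-3.
796 × 10^-3 = 0.796

0.796 L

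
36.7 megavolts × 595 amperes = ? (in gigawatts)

36.7 × 10^6 × 595 = 21836.5 × 10^6 W

21.8365 gigawatts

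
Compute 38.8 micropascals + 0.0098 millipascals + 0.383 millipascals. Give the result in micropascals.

431.6 micropascals

In micropascals:
  38.8 micropascals → 38.8
  0.0098 millipascals = 0.0098 × 10^3 micropascals = 9.8
  0.383 millipascals = 0.383 × 10^3 micropascals = 383
Sum: 38.8 + 9.8 + 383 = 431.6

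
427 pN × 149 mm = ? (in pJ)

427e-12 × 149e-3 = 63623e-15 J

63.623 pJ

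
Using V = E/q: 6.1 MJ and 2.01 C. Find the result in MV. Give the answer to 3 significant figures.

3.03 MV

(6.1 × 10⁶) / (2.01) = 3.0348 × 10⁶ V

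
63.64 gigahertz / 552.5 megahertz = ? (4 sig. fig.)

(63.64 × 10^9) / (552.5 × 10^6) = 0.11519 × 10^3

115.2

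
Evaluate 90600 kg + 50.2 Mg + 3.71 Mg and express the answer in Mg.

In Mg:
  90600 kg = 90600 × 10⁻³ Mg = 90.6
  50.2 Mg → 50.2
  3.71 Mg → 3.71
Sum: 90.6 + 50.2 + 3.71 = 144.51

144.51 Mg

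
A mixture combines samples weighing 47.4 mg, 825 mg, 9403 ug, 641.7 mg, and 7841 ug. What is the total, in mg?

In mg:
  47.4 mg → 47.4
  825 mg → 825
  9403 ug = 9403 × 10^-3 mg = 9.403
  641.7 mg → 641.7
  7841 ug = 7841 × 10^-3 mg = 7.841
Sum: 47.4 + 825 + 9.403 + 641.7 + 7.841 = 1531.344

1531.344 mg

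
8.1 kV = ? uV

8100000000 uV

kilo = 1e3, micro = 1e-6; factor is 1e9.
8.1 × 1e9 = 8100000000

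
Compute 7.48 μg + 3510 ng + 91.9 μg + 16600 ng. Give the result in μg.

119.49 μg

In μg:
  7.48 μg → 7.48
  3510 ng = 3510 × 10^-3 μg = 3.51
  91.9 μg → 91.9
  16600 ng = 16600 × 10^-3 μg = 16.6
Sum: 7.48 + 3.51 + 91.9 + 16.6 = 119.49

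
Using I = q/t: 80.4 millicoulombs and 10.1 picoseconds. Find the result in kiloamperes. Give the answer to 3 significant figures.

7960000 kiloamperes

(80.4 × 10⁻³) / (10.1 × 10⁻¹²) = 7.9604 × 10⁹ A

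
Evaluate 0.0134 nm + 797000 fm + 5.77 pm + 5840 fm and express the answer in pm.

In pm:
  0.0134 nm = 0.0134e3 pm = 13.4
  797000 fm = 797000e-3 pm = 797
  5.77 pm → 5.77
  5840 fm = 5840e-3 pm = 5.84
Sum: 13.4 + 797 + 5.77 + 5.84 = 822.01

822.01 pm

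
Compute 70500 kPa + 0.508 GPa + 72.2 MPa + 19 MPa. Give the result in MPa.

669.7 MPa

In MPa:
  70500 kPa = 70500 × 10⁻³ MPa = 70.5
  0.508 GPa = 0.508 × 10³ MPa = 508
  72.2 MPa → 72.2
  19 MPa → 19
Sum: 70.5 + 508 + 72.2 + 19 = 669.7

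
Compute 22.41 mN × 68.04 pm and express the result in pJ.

1.5247764 pJ

22.41 × 10^-3 × 68.04 × 10^-12 = 1524.7764 × 10^-15 J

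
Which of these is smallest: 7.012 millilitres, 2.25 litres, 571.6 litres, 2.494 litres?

7.012 millilitres = 0.007012 litres
2.25 litres = 2.25 litres
571.6 litres = 571.6 litres
2.494 litres = 2.494 litres

7.012 millilitres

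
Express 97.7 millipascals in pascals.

0.0977 pascals

milli = 1e-3, (no prefix) = 1e0; factor is 1e-3.
97.7 × 1e-3 = 0.0977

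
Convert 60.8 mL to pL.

60800000000 pL

milli = 10⁻³, pico = 10⁻¹²; factor is 10⁹.
60.8 × 10⁹ = 60800000000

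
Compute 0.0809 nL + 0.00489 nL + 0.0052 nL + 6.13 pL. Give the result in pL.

97.12 pL

In pL:
  0.0809 nL = 0.0809 × 10³ pL = 80.9
  0.00489 nL = 0.00489 × 10³ pL = 4.89
  0.0052 nL = 0.0052 × 10³ pL = 5.2
  6.13 pL → 6.13
Sum: 80.9 + 4.89 + 5.2 + 6.13 = 97.12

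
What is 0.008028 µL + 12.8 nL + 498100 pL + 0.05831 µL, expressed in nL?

577.238 nL

In nL:
  0.008028 µL = 0.008028 × 10³ nL = 8.028
  12.8 nL → 12.8
  498100 pL = 498100 × 10⁻³ nL = 498.1
  0.05831 µL = 0.05831 × 10³ nL = 58.31
Sum: 8.028 + 12.8 + 498.1 + 58.31 = 577.238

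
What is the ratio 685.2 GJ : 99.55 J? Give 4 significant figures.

6883000000

(685.2 × 10⁹) / (99.55) = 6.883 × 10⁹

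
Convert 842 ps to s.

0.000000000842 s

pico = 10^-12, (no prefix) = 10^0; factor is 10^-12.
842 × 10^-12 = 0.000000000842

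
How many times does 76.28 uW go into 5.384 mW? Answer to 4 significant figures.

(5.384e-3) / (76.28e-6) = 0.070582e3

70.58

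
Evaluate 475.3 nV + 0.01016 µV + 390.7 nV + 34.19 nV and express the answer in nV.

910.35 nV

In nV:
  475.3 nV → 475.3
  0.01016 µV = 0.01016e3 nV = 10.16
  390.7 nV → 390.7
  34.19 nV → 34.19
Sum: 475.3 + 10.16 + 390.7 + 34.19 = 910.35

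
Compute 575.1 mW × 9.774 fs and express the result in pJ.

0.0056210274 pJ

575.1e-3 × 9.774e-15 = 5621.0274e-18 J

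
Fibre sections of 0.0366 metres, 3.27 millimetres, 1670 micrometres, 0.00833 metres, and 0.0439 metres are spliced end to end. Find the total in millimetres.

In millimetres:
  0.0366 metres = 0.0366e3 millimetres = 36.6
  3.27 millimetres → 3.27
  1670 micrometres = 1670e-3 millimetres = 1.67
  0.00833 metres = 0.00833e3 millimetres = 8.33
  0.0439 metres = 0.0439e3 millimetres = 43.9
Sum: 36.6 + 3.27 + 1.67 + 8.33 + 43.9 = 93.77

93.77 millimetres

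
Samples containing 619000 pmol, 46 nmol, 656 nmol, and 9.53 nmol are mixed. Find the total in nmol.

1330.53 nmol

In nmol:
  619000 pmol = 619000e-3 nmol = 619
  46 nmol → 46
  656 nmol → 656
  9.53 nmol → 9.53
Sum: 619 + 46 + 656 + 9.53 = 1330.53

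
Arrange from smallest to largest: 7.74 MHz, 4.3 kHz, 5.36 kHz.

7.74 MHz = 7740000 Hz
4.3 kHz = 4300 Hz
5.36 kHz = 5360 Hz

4.3 kHz < 5.36 kHz < 7.74 MHz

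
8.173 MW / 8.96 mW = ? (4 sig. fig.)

912200000

(8.173 × 10⁶) / (8.96 × 10⁻³) = 0.91217 × 10⁹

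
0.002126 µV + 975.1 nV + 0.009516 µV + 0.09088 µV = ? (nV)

In nV:
  0.002126 µV = 0.002126 × 10^3 nV = 2.126
  975.1 nV → 975.1
  0.009516 µV = 0.009516 × 10^3 nV = 9.516
  0.09088 µV = 0.09088 × 10^3 nV = 90.88
Sum: 2.126 + 975.1 + 9.516 + 90.88 = 1077.622

1077.622 nV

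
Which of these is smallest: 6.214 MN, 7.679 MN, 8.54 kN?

6.214 MN = 6214000 N
7.679 MN = 7679000 N
8.54 kN = 8540 N

8.54 kN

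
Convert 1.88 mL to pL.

milli = 10⁻³, pico = 10⁻¹²; factor is 10⁹.
1.88 × 10⁹ = 1880000000

1880000000 pL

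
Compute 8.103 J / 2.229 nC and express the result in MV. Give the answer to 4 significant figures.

3635 MV

(8.103) / (2.229 × 10⁻⁹) = 3.63526 × 10⁹ V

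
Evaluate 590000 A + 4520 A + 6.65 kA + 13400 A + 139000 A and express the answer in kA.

In kA:
  590000 A = 590000 × 10⁻³ kA = 590
  4520 A = 4520 × 10⁻³ kA = 4.52
  6.65 kA → 6.65
  13400 A = 13400 × 10⁻³ kA = 13.4
  139000 A = 139000 × 10⁻³ kA = 139
Sum: 590 + 4.52 + 6.65 + 13.4 + 139 = 753.57

753.57 kA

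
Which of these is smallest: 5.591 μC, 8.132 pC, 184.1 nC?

5.591 μC = 0.000005591 C
8.132 pC = 0.000000000008132 C
184.1 nC = 0.0000001841 C

8.132 pC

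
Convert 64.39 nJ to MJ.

nano = 10^-9, mega = 10^6; factor is 10^-15.
64.39 × 10^-15 = 0.00000000000006439

0.00000000000006439 MJ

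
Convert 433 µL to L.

micro = 10⁻⁶, (no prefix) = 10⁰; factor is 10⁻⁶.
433 × 10⁻⁶ = 0.000433

0.000433 L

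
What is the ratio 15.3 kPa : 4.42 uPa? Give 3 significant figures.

(15.3 × 10³) / (4.42 × 10⁻⁶) = 3.462 × 10⁹

3460000000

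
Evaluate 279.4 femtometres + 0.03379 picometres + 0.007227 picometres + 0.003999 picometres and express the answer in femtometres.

In femtometres:
  279.4 femtometres → 279.4
  0.03379 picometres = 0.03379 × 10³ femtometres = 33.79
  0.007227 picometres = 0.007227 × 10³ femtometres = 7.227
  0.003999 picometres = 0.003999 × 10³ femtometres = 3.999
Sum: 279.4 + 33.79 + 7.227 + 3.999 = 324.416

324.416 femtometres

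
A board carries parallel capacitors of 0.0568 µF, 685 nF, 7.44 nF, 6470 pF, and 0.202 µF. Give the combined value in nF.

In nF:
  0.0568 µF = 0.0568 × 10³ nF = 56.8
  685 nF → 685
  7.44 nF → 7.44
  6470 pF = 6470 × 10⁻³ nF = 6.47
  0.202 µF = 0.202 × 10³ nF = 202
Sum: 56.8 + 685 + 7.44 + 6.47 + 202 = 957.71

957.71 nF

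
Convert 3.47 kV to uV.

kilo = 10^3, micro = 10^-6; factor is 10^9.
3.47 × 10^9 = 3470000000

3470000000 uV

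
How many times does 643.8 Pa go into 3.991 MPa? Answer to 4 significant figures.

6199

(3.991 × 10^6) / (643.8) = 0.0061991 × 10^6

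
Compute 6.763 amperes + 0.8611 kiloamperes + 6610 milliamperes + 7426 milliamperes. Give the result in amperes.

881.899 amperes

In amperes:
  6.763 amperes → 6.763
  0.8611 kiloamperes = 0.8611 × 10³ amperes = 861.1
  6610 milliamperes = 6610 × 10⁻³ amperes = 6.61
  7426 milliamperes = 7426 × 10⁻³ amperes = 7.426
Sum: 6.763 + 861.1 + 6.61 + 7.426 = 881.899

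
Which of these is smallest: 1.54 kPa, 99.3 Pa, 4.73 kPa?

99.3 Pa

1.54 kPa = 1540 Pa
99.3 Pa = 99.3 Pa
4.73 kPa = 4730 Pa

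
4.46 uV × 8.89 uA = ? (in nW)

4.46 × 10^-6 × 8.89 × 10^-6 = 39.6494 × 10^-12 W

0.0396494 nW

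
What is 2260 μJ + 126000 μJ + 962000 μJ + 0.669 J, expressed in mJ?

In mJ:
  2260 μJ = 2260 × 10^-3 mJ = 2.26
  126000 μJ = 126000 × 10^-3 mJ = 126
  962000 μJ = 962000 × 10^-3 mJ = 962
  0.669 J = 0.669 × 10^3 mJ = 669
Sum: 2.26 + 126 + 962 + 669 = 1759.26

1759.26 mJ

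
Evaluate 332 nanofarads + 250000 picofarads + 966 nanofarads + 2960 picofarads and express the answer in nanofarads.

1550.96 nanofarads

In nanofarads:
  332 nanofarads → 332
  250000 picofarads = 250000e-3 nanofarads = 250
  966 nanofarads → 966
  2960 picofarads = 2960e-3 nanofarads = 2.96
Sum: 332 + 250 + 966 + 2.96 = 1550.96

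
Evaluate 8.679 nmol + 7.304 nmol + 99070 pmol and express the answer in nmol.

In nmol:
  8.679 nmol → 8.679
  7.304 nmol → 7.304
  99070 pmol = 99070 × 10^-3 nmol = 99.07
Sum: 8.679 + 7.304 + 99.07 = 115.053

115.053 nmol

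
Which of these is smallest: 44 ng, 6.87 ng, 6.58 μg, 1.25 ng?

44 ng = 0.000000044 g
6.87 ng = 0.00000000687 g
6.58 μg = 0.00000658 g
1.25 ng = 0.00000000125 g

1.25 ng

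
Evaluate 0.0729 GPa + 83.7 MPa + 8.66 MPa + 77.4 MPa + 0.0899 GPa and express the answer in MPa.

In MPa:
  0.0729 GPa = 0.0729e3 MPa = 72.9
  83.7 MPa → 83.7
  8.66 MPa → 8.66
  77.4 MPa → 77.4
  0.0899 GPa = 0.0899e3 MPa = 89.9
Sum: 72.9 + 83.7 + 8.66 + 77.4 + 89.9 = 332.56

332.56 MPa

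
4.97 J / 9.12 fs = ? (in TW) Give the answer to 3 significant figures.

545 TW

(4.97) / (9.12e-15) = 0.54496e15 W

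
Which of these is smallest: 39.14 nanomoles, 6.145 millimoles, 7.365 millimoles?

39.14 nanomoles

39.14 nanomoles = 0.00000003914 moles
6.145 millimoles = 0.006145 moles
7.365 millimoles = 0.007365 moles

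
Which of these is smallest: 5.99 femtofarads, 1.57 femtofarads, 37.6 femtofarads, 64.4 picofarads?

5.99 femtofarads = 0.00000000000000599 farads
1.57 femtofarads = 0.00000000000000157 farads
37.6 femtofarads = 0.0000000000000376 farads
64.4 picofarads = 0.0000000000644 farads

1.57 femtofarads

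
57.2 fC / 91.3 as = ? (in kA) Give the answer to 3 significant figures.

(57.2 × 10^-15) / (91.3 × 10^-18) = 0.62651 × 10^3 A

0.627 kA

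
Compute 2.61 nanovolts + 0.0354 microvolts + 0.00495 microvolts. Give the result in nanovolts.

42.96 nanovolts

In nanovolts:
  2.61 nanovolts → 2.61
  0.0354 microvolts = 0.0354 × 10³ nanovolts = 35.4
  0.00495 microvolts = 0.00495 × 10³ nanovolts = 4.95
Sum: 2.61 + 35.4 + 4.95 = 42.96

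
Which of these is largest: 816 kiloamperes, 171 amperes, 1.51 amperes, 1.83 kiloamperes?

816 kiloamperes

816 kiloamperes = 816000 amperes
171 amperes = 171 amperes
1.51 amperes = 1.51 amperes
1.83 kiloamperes = 1830 amperes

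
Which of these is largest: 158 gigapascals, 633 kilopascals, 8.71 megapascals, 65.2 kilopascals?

158 gigapascals = 158000000000 pascals
633 kilopascals = 633000 pascals
8.71 megapascals = 8710000 pascals
65.2 kilopascals = 65200 pascals

158 gigapascals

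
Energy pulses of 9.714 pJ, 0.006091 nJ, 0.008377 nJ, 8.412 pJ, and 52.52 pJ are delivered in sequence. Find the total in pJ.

85.114 pJ

In pJ:
  9.714 pJ → 9.714
  0.006091 nJ = 0.006091 × 10³ pJ = 6.091
  0.008377 nJ = 0.008377 × 10³ pJ = 8.377
  8.412 pJ → 8.412
  52.52 pJ → 52.52
Sum: 9.714 + 6.091 + 8.377 + 8.412 + 52.52 = 85.114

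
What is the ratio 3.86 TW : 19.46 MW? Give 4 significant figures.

198400

(3.86 × 10^12) / (19.46 × 10^6) = 0.19836 × 10^6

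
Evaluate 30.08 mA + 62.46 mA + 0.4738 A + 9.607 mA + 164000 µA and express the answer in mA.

In mA:
  30.08 mA → 30.08
  62.46 mA → 62.46
  0.4738 A = 0.4738e3 mA = 473.8
  9.607 mA → 9.607
  164000 µA = 164000e-3 mA = 164
Sum: 30.08 + 62.46 + 473.8 + 9.607 + 164 = 739.947

739.947 mA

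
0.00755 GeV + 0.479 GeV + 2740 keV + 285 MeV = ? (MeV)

In MeV:
  0.00755 GeV = 0.00755e3 MeV = 7.55
  0.479 GeV = 0.479e3 MeV = 479
  2740 keV = 2740e-3 MeV = 2.74
  285 MeV → 285
Sum: 7.55 + 479 + 2.74 + 285 = 774.29

774.29 MeV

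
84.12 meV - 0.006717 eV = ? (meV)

In meV:
  84.12 meV → 84.12
  0.006717 eV = 0.006717e3 meV = 6.717
Difference: 84.12 - 6.717 = 77.403

77.403 meV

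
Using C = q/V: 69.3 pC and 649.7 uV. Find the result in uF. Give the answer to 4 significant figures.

(69.3e-12) / (649.7e-6) = 0.106665e-6 F

0.1067 uF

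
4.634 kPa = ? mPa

4634000 mPa

kilo = 1e3, milli = 1e-3; factor is 1e6.
4.634 × 1e6 = 4634000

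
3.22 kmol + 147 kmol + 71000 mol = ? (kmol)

221.22 kmol

In kmol:
  3.22 kmol → 3.22
  147 kmol → 147
  71000 mol = 71000 × 10^-3 kmol = 71
Sum: 3.22 + 147 + 71 = 221.22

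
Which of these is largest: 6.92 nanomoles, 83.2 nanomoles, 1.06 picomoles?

83.2 nanomoles

6.92 nanomoles = 0.00000000692 moles
83.2 nanomoles = 0.0000000832 moles
1.06 picomoles = 0.00000000000106 moles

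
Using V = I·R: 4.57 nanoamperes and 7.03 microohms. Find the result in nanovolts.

0.0000321271 nanovolts

4.57 × 10^-9 × 7.03 × 10^-6 = 32.1271 × 10^-15 V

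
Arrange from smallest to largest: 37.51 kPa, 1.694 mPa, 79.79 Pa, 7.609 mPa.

1.694 mPa < 7.609 mPa < 79.79 Pa < 37.51 kPa

37.51 kPa = 37510 Pa
1.694 mPa = 0.001694 Pa
79.79 Pa = 79.79 Pa
7.609 mPa = 0.007609 Pa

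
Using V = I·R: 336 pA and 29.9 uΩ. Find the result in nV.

336 × 10⁻¹² × 29.9 × 10⁻⁶ = 10046.4 × 10⁻¹⁸ V

0.0000100464 nV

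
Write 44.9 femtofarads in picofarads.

0.0449 picofarads

femto = 10⁻¹⁵, pico = 10⁻¹²; factor is 10⁻³.
44.9 × 10⁻³ = 0.0449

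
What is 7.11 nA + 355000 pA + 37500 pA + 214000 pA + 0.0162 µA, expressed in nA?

In nA:
  7.11 nA → 7.11
  355000 pA = 355000e-3 nA = 355
  37500 pA = 37500e-3 nA = 37.5
  214000 pA = 214000e-3 nA = 214
  0.0162 µA = 0.0162e3 nA = 16.2
Sum: 7.11 + 355 + 37.5 + 214 + 16.2 = 629.81

629.81 nA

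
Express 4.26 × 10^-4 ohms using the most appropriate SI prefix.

= 426 × 10^-6 ohms; 10^-6 is micro.

426 microohms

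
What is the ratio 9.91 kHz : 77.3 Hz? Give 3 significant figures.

(9.91e3) / (77.3) = 0.1282e3

128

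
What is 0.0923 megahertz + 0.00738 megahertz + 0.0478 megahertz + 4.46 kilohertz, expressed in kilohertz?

In kilohertz:
  0.0923 megahertz = 0.0923e3 kilohertz = 92.3
  0.00738 megahertz = 0.00738e3 kilohertz = 7.38
  0.0478 megahertz = 0.0478e3 kilohertz = 47.8
  4.46 kilohertz → 4.46
Sum: 92.3 + 7.38 + 47.8 + 4.46 = 151.94

151.94 kilohertz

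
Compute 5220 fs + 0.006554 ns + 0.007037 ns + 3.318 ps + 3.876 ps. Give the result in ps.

In ps:
  5220 fs = 5220 × 10⁻³ ps = 5.22
  0.006554 ns = 0.006554 × 10³ ps = 6.554
  0.007037 ns = 0.007037 × 10³ ps = 7.037
  3.318 ps → 3.318
  3.876 ps → 3.876
Sum: 5.22 + 6.554 + 7.037 + 3.318 + 3.876 = 26.005

26.005 ps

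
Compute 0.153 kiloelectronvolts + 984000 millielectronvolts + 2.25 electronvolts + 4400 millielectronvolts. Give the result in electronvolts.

In electronvolts:
  0.153 kiloelectronvolts = 0.153 × 10^3 electronvolts = 153
  984000 millielectronvolts = 984000 × 10^-3 electronvolts = 984
  2.25 electronvolts → 2.25
  4400 millielectronvolts = 4400 × 10^-3 electronvolts = 4.4
Sum: 153 + 984 + 2.25 + 4.4 = 1143.65

1143.65 electronvolts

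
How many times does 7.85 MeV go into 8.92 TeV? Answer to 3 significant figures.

1140000

(8.92e12) / (7.85e6) = 1.136e6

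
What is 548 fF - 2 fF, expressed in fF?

In fF:
  548 fF → 548
  2 fF → 2
Difference: 548 - 2 = 546

546 fF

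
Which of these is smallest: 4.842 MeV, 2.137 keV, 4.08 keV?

2.137 keV

4.842 MeV = 4842000 eV
2.137 keV = 2137 eV
4.08 keV = 4080 eV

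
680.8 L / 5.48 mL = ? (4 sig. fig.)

124200

(680.8) / (5.48 × 10^-3) = 124.23 × 10^3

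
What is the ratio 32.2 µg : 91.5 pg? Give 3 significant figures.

352000

(32.2 × 10⁻⁶) / (91.5 × 10⁻¹²) = 0.3519 × 10⁶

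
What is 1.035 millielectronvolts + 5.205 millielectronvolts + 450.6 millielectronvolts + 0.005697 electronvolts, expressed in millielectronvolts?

462.537 millielectronvolts

In millielectronvolts:
  1.035 millielectronvolts → 1.035
  5.205 millielectronvolts → 5.205
  450.6 millielectronvolts → 450.6
  0.005697 electronvolts = 0.005697 × 10^3 millielectronvolts = 5.697
Sum: 1.035 + 5.205 + 450.6 + 5.697 = 462.537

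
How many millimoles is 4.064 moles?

(no prefix) = 10^0, milli = 10^-3; factor is 10^3.
4.064 × 10^3 = 4064

4064 millimoles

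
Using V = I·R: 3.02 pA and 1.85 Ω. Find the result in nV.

0.005587 nV

3.02 × 10⁻¹² × 1.85 = 5.587 × 10⁻¹² V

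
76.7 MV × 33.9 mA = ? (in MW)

76.7 × 10⁶ × 33.9 × 10⁻³ = 2600.13 × 10³ W

2.60013 MW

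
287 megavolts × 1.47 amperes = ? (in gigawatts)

287 × 10^6 × 1.47 = 421.89 × 10^6 W

0.42189 gigawatts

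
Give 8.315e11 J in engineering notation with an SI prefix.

831.5 GJ

= 831.5e9 J; 1e9 is giga.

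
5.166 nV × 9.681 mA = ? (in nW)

0.050012046 nW

5.166 × 10⁻⁹ × 9.681 × 10⁻³ = 50.012046 × 10⁻¹² W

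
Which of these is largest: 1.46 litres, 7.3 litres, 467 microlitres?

1.46 litres = 1.46 litres
7.3 litres = 7.3 litres
467 microlitres = 0.000467 litres

7.3 litres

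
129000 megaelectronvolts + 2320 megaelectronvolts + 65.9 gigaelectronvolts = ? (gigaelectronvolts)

197.22 gigaelectronvolts

In gigaelectronvolts:
  129000 megaelectronvolts = 129000 × 10^-3 gigaelectronvolts = 129
  2320 megaelectronvolts = 2320 × 10^-3 gigaelectronvolts = 2.32
  65.9 gigaelectronvolts → 65.9
Sum: 129 + 2.32 + 65.9 = 197.22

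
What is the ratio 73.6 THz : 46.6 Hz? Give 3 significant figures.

(73.6 × 10^12) / (46.6) = 1.579 × 10^12

1580000000000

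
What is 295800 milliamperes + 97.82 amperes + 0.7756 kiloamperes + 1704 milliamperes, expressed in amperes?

In amperes:
  295800 milliamperes = 295800 × 10^-3 amperes = 295.8
  97.82 amperes → 97.82
  0.7756 kiloamperes = 0.7756 × 10^3 amperes = 775.6
  1704 milliamperes = 1704 × 10^-3 amperes = 1.704
Sum: 295.8 + 97.82 + 775.6 + 1.704 = 1170.924

1170.924 amperes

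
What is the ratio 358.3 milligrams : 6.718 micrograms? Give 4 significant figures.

53330

(358.3 × 10⁻³) / (6.718 × 10⁻⁶) = 53.334 × 10³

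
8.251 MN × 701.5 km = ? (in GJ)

8.251 × 10⁶ × 701.5 × 10³ = 5788.0765 × 10⁹ J

5788.0765 GJ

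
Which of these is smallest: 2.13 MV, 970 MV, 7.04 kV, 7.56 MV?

7.04 kV

2.13 MV = 2130000 V
970 MV = 970000000 V
7.04 kV = 7040 V
7.56 MV = 7560000 V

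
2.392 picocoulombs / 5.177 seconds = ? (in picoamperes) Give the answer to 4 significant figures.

(2.392 × 10⁻¹²) / (5.177) = 0.462044 × 10⁻¹² A

0.4620 picoamperes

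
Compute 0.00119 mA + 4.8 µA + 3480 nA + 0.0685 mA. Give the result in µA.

77.97 µA

In µA:
  0.00119 mA = 0.00119e3 µA = 1.19
  4.8 µA → 4.8
  3480 nA = 3480e-3 µA = 3.48
  0.0685 mA = 0.0685e3 µA = 68.5
Sum: 1.19 + 4.8 + 3.48 + 68.5 = 77.97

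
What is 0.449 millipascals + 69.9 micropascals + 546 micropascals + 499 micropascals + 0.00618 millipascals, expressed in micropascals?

In micropascals:
  0.449 millipascals = 0.449 × 10³ micropascals = 449
  69.9 micropascals → 69.9
  546 micropascals → 546
  499 micropascals → 499
  0.00618 millipascals = 0.00618 × 10³ micropascals = 6.18
Sum: 449 + 69.9 + 546 + 499 + 6.18 = 1570.08

1570.08 micropascals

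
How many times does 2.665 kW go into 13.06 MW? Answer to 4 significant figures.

4901

(13.06 × 10^6) / (2.665 × 10^3) = 4.9006 × 10^3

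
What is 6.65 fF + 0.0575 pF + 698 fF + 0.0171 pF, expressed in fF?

In fF:
  6.65 fF → 6.65
  0.0575 pF = 0.0575 × 10^3 fF = 57.5
  698 fF → 698
  0.0171 pF = 0.0171 × 10^3 fF = 17.1
Sum: 6.65 + 57.5 + 698 + 17.1 = 779.25

779.25 fF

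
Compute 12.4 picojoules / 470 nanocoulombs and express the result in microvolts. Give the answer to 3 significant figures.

26.4 microvolts

(12.4 × 10⁻¹²) / (470 × 10⁻⁹) = 0.026383 × 10⁻³ V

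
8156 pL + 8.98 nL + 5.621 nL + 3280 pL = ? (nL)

In nL:
  8156 pL = 8156 × 10^-3 nL = 8.156
  8.98 nL → 8.98
  5.621 nL → 5.621
  3280 pL = 3280 × 10^-3 nL = 3.28
Sum: 8.156 + 8.98 + 5.621 + 3.28 = 26.037

26.037 nL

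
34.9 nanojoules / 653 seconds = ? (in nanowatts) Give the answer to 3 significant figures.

(34.9 × 10^-9) / (653) = 0.053446 × 10^-9 W

0.0534 nanowatts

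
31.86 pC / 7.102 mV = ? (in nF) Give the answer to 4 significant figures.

4.486 nF

(31.86 × 10^-12) / (7.102 × 10^-3) = 4.48606 × 10^-9 F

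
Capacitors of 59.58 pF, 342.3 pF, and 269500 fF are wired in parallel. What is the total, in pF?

671.38 pF

In pF:
  59.58 pF → 59.58
  342.3 pF → 342.3
  269500 fF = 269500 × 10⁻³ pF = 269.5
Sum: 59.58 + 342.3 + 269.5 = 671.38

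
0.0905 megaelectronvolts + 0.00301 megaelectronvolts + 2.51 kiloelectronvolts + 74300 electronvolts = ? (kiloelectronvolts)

170.32 kiloelectronvolts

In kiloelectronvolts:
  0.0905 megaelectronvolts = 0.0905 × 10^3 kiloelectronvolts = 90.5
  0.00301 megaelectronvolts = 0.00301 × 10^3 kiloelectronvolts = 3.01
  2.51 kiloelectronvolts → 2.51
  74300 electronvolts = 74300 × 10^-3 kiloelectronvolts = 74.3
Sum: 90.5 + 3.01 + 2.51 + 74.3 = 170.32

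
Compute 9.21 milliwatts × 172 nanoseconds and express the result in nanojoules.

9.21 × 10^-3 × 172 × 10^-9 = 1584.12 × 10^-12 J

1.58412 nanojoules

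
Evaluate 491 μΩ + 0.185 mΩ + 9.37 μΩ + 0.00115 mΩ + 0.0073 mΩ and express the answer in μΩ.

In μΩ:
  491 μΩ → 491
  0.185 mΩ = 0.185 × 10³ μΩ = 185
  9.37 μΩ → 9.37
  0.00115 mΩ = 0.00115 × 10³ μΩ = 1.15
  0.0073 mΩ = 0.0073 × 10³ μΩ = 7.3
Sum: 491 + 185 + 9.37 + 1.15 + 7.3 = 693.82

693.82 μΩ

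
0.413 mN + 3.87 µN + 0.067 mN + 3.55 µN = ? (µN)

487.42 µN

In µN:
  0.413 mN = 0.413 × 10^3 µN = 413
  3.87 µN → 3.87
  0.067 mN = 0.067 × 10^3 µN = 67
  3.55 µN → 3.55
Sum: 413 + 3.87 + 67 + 3.55 = 487.42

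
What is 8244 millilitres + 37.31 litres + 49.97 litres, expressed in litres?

95.524 litres

In litres:
  8244 millilitres = 8244 × 10^-3 litres = 8.244
  37.31 litres → 37.31
  49.97 litres → 49.97
Sum: 8.244 + 37.31 + 49.97 = 95.524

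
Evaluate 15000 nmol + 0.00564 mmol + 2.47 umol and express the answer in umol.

In umol:
  15000 nmol = 15000 × 10^-3 umol = 15
  0.00564 mmol = 0.00564 × 10^3 umol = 5.64
  2.47 umol → 2.47
Sum: 15 + 5.64 + 2.47 = 23.11

23.11 umol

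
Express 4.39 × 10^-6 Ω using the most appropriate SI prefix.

4.39 uΩ

= 4.39 × 10^-6 Ω; 10^-6 is micro.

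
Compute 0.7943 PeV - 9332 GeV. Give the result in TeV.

In TeV:
  0.7943 PeV = 0.7943 × 10³ TeV = 794.3
  9332 GeV = 9332 × 10⁻³ TeV = 9.332
Difference: 794.3 - 9.332 = 784.968

784.968 TeV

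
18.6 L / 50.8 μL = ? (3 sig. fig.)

(18.6) / (50.8e-6) = 0.3661e6

366000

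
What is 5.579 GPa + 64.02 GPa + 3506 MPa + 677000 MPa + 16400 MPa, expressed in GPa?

In GPa:
  5.579 GPa → 5.579
  64.02 GPa → 64.02
  3506 MPa = 3506e-3 GPa = 3.506
  677000 MPa = 677000e-3 GPa = 677
  16400 MPa = 16400e-3 GPa = 16.4
Sum: 5.579 + 64.02 + 3.506 + 677 + 16.4 = 766.505

766.505 GPa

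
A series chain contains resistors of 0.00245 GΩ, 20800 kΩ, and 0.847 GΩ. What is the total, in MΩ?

870.25 MΩ

In MΩ:
  0.00245 GΩ = 0.00245 × 10^3 MΩ = 2.45
  20800 kΩ = 20800 × 10^-3 MΩ = 20.8
  0.847 GΩ = 0.847 × 10^3 MΩ = 847
Sum: 2.45 + 20.8 + 847 = 870.25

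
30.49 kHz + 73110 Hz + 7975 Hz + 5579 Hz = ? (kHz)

117.154 kHz

In kHz:
  30.49 kHz → 30.49
  73110 Hz = 73110e-3 kHz = 73.11
  7975 Hz = 7975e-3 kHz = 7.975
  5579 Hz = 5579e-3 kHz = 5.579
Sum: 30.49 + 73.11 + 7.975 + 5.579 = 117.154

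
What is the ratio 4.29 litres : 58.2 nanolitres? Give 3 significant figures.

73700000

(4.29) / (58.2e-9) = 0.07371e9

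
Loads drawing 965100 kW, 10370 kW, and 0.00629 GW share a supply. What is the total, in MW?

In MW:
  965100 kW = 965100 × 10^-3 MW = 965.1
  10370 kW = 10370 × 10^-3 MW = 10.37
  0.00629 GW = 0.00629 × 10^3 MW = 6.29
Sum: 965.1 + 10.37 + 6.29 = 981.76

981.76 MW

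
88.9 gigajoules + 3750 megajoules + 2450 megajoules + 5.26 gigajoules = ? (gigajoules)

100.36 gigajoules

In gigajoules:
  88.9 gigajoules → 88.9
  3750 megajoules = 3750 × 10⁻³ gigajoules = 3.75
  2450 megajoules = 2450 × 10⁻³ gigajoules = 2.45
  5.26 gigajoules → 5.26
Sum: 88.9 + 3.75 + 2.45 + 5.26 = 100.36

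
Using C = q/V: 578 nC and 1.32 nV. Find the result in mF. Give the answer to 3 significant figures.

(578 × 10^-9) / (1.32 × 10^-9) = 437.88 F

438000 mF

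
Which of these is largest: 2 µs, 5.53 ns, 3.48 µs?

2 µs = 0.000002 s
5.53 ns = 0.00000000553 s
3.48 µs = 0.00000348 s

3.48 µs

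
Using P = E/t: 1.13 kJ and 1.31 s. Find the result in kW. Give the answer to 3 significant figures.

0.863 kW

(1.13 × 10^3) / (1.31) = 0.8626 × 10^3 W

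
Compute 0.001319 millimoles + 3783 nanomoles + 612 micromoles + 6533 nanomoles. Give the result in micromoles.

623.635 micromoles

In micromoles:
  0.001319 millimoles = 0.001319 × 10^3 micromoles = 1.319
  3783 nanomoles = 3783 × 10^-3 micromoles = 3.783
  612 micromoles → 612
  6533 nanomoles = 6533 × 10^-3 micromoles = 6.533
Sum: 1.319 + 3.783 + 612 + 6.533 = 623.635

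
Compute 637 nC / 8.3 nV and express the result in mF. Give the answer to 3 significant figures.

(637e-9) / (8.3e-9) = 76.747 F

76700 mF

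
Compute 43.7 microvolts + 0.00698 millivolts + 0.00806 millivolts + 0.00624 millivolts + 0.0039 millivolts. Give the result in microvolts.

68.88 microvolts

In microvolts:
  43.7 microvolts → 43.7
  0.00698 millivolts = 0.00698e3 microvolts = 6.98
  0.00806 millivolts = 0.00806e3 microvolts = 8.06
  0.00624 millivolts = 0.00624e3 microvolts = 6.24
  0.0039 millivolts = 0.0039e3 microvolts = 3.9
Sum: 43.7 + 6.98 + 8.06 + 6.24 + 3.9 = 68.88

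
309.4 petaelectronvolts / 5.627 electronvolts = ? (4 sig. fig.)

(309.4 × 10^15) / (5.627) = 54.985 × 10^15

54980000000000000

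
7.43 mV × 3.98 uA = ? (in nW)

29.5714 nW

7.43e-3 × 3.98e-6 = 29.5714e-9 W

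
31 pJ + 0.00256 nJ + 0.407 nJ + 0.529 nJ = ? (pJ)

In pJ:
  31 pJ → 31
  0.00256 nJ = 0.00256e3 pJ = 2.56
  0.407 nJ = 0.407e3 pJ = 407
  0.529 nJ = 0.529e3 pJ = 529
Sum: 31 + 2.56 + 407 + 529 = 969.56

969.56 pJ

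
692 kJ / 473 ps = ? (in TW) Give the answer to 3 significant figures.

(692 × 10³) / (473 × 10⁻¹²) = 1.463 × 10¹⁵ W

1460 TW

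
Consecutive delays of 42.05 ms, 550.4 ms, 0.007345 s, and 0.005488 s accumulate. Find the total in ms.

In ms:
  42.05 ms → 42.05
  550.4 ms → 550.4
  0.007345 s = 0.007345e3 ms = 7.345
  0.005488 s = 0.005488e3 ms = 5.488
Sum: 42.05 + 550.4 + 7.345 + 5.488 = 605.283

605.283 ms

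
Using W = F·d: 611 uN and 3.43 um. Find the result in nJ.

2.09573 nJ

611 × 10^-6 × 3.43 × 10^-6 = 2095.73 × 10^-12 J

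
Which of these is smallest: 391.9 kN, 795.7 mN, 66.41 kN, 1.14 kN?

795.7 mN

391.9 kN = 391900 N
795.7 mN = 0.7957 N
66.41 kN = 66410 N
1.14 kN = 1140 N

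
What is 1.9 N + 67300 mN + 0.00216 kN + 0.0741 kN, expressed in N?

In N:
  1.9 N → 1.9
  67300 mN = 67300e-3 N = 67.3
  0.00216 kN = 0.00216e3 N = 2.16
  0.0741 kN = 0.0741e3 N = 74.1
Sum: 1.9 + 67.3 + 2.16 + 74.1 = 145.46

145.46 N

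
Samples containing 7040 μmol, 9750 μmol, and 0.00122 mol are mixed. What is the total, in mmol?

18.01 mmol

In mmol:
  7040 μmol = 7040 × 10⁻³ mmol = 7.04
  9750 μmol = 9750 × 10⁻³ mmol = 9.75
  0.00122 mol = 0.00122 × 10³ mmol = 1.22
Sum: 7.04 + 9.75 + 1.22 = 18.01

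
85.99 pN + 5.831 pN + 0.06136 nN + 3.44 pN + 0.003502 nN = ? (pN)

160.123 pN

In pN:
  85.99 pN → 85.99
  5.831 pN → 5.831
  0.06136 nN = 0.06136 × 10^3 pN = 61.36
  3.44 pN → 3.44
  0.003502 nN = 0.003502 × 10^3 pN = 3.502
Sum: 85.99 + 5.831 + 61.36 + 3.44 + 3.502 = 160.123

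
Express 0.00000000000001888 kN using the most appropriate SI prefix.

18.88 pN

= 18.88 × 10^-12 N; 10^-12 is pico.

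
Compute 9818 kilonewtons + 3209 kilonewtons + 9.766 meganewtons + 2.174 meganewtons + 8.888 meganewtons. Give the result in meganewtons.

In meganewtons:
  9818 kilonewtons = 9818 × 10⁻³ meganewtons = 9.818
  3209 kilonewtons = 3209 × 10⁻³ meganewtons = 3.209
  9.766 meganewtons → 9.766
  2.174 meganewtons → 2.174
  8.888 meganewtons → 8.888
Sum: 9.818 + 3.209 + 9.766 + 2.174 + 8.888 = 33.855

33.855 meganewtons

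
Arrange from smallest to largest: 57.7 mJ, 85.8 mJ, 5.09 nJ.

57.7 mJ = 0.0577 J
85.8 mJ = 0.0858 J
5.09 nJ = 0.00000000509 J

5.09 nJ < 57.7 mJ < 85.8 mJ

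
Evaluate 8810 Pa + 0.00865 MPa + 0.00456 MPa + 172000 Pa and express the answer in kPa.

194.02 kPa

In kPa:
  8810 Pa = 8810 × 10^-3 kPa = 8.81
  0.00865 MPa = 0.00865 × 10^3 kPa = 8.65
  0.00456 MPa = 0.00456 × 10^3 kPa = 4.56
  172000 Pa = 172000 × 10^-3 kPa = 172
Sum: 8.81 + 8.65 + 4.56 + 172 = 194.02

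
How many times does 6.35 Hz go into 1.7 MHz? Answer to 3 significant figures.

(1.7 × 10^6) / (6.35) = 0.2677 × 10^6

268000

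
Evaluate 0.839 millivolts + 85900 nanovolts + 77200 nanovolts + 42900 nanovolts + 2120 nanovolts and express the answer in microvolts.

In microvolts:
  0.839 millivolts = 0.839e3 microvolts = 839
  85900 nanovolts = 85900e-3 microvolts = 85.9
  77200 nanovolts = 77200e-3 microvolts = 77.2
  42900 nanovolts = 42900e-3 microvolts = 42.9
  2120 nanovolts = 2120e-3 microvolts = 2.12
Sum: 839 + 85.9 + 77.2 + 42.9 + 2.12 = 1047.12

1047.12 microvolts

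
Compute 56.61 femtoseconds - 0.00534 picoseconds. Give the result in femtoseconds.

51.27 femtoseconds

In femtoseconds:
  56.61 femtoseconds → 56.61
  0.00534 picoseconds = 0.00534e3 femtoseconds = 5.34
Difference: 56.61 - 5.34 = 51.27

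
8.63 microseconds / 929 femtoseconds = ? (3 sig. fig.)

9290000

(8.63 × 10⁻⁶) / (929 × 10⁻¹⁵) = 0.00929 × 10⁹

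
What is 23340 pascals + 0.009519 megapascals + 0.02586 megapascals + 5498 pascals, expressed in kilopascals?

In kilopascals:
  23340 pascals = 23340 × 10⁻³ kilopascals = 23.34
  0.009519 megapascals = 0.009519 × 10³ kilopascals = 9.519
  0.02586 megapascals = 0.02586 × 10³ kilopascals = 25.86
  5498 pascals = 5498 × 10⁻³ kilopascals = 5.498
Sum: 23.34 + 9.519 + 25.86 + 5.498 = 64.217

64.217 kilopascals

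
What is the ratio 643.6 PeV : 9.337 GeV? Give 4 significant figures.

68930000

(643.6 × 10¹⁵) / (9.337 × 10⁹) = 68.93 × 10⁶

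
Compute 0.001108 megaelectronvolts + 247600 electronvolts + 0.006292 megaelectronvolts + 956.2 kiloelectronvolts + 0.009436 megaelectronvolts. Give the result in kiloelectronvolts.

1220.636 kiloelectronvolts

In kiloelectronvolts:
  0.001108 megaelectronvolts = 0.001108 × 10³ kiloelectronvolts = 1.108
  247600 electronvolts = 247600 × 10⁻³ kiloelectronvolts = 247.6
  0.006292 megaelectronvolts = 0.006292 × 10³ kiloelectronvolts = 6.292
  956.2 kiloelectronvolts → 956.2
  0.009436 megaelectronvolts = 0.009436 × 10³ kiloelectronvolts = 9.436
Sum: 1.108 + 247.6 + 6.292 + 956.2 + 9.436 = 1220.636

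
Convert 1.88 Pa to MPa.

(no prefix) = 1e0, mega = 1e6; factor is 1e-6.
1.88 × 1e-6 = 0.00000188

0.00000188 MPa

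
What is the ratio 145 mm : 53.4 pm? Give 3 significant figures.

(145e-3) / (53.4e-12) = 2.715e9

2720000000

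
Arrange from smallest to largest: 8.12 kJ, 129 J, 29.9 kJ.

129 J < 8.12 kJ < 29.9 kJ

8.12 kJ = 8120 J
129 J = 129 J
29.9 kJ = 29900 J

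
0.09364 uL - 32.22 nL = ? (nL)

61.42 nL

In nL:
  0.09364 uL = 0.09364e3 nL = 93.64
  32.22 nL → 32.22
Difference: 93.64 - 32.22 = 61.42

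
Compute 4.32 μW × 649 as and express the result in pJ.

0.00000000280368 pJ

4.32 × 10⁻⁶ × 649 × 10⁻¹⁸ = 2803.68 × 10⁻²⁴ J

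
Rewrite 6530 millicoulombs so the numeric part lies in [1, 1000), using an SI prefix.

= 6.53 coulombs; mantissa already in [1, 1000).

6.53 coulombs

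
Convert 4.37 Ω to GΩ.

0.00000000437 GΩ

(no prefix) = 10^0, giga = 10^9; factor is 10^-9.
4.37 × 10^-9 = 0.00000000437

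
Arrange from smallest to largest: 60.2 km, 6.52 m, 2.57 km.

6.52 m < 2.57 km < 60.2 km

60.2 km = 60200 m
6.52 m = 6.52 m
2.57 km = 2570 m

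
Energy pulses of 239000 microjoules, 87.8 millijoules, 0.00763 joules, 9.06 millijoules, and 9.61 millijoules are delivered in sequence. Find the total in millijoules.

In millijoules:
  239000 microjoules = 239000 × 10⁻³ millijoules = 239
  87.8 millijoules → 87.8
  0.00763 joules = 0.00763 × 10³ millijoules = 7.63
  9.06 millijoules → 9.06
  9.61 millijoules → 9.61
Sum: 239 + 87.8 + 7.63 + 9.06 + 9.61 = 353.1

353.1 millijoules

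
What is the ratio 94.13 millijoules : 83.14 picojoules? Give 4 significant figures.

(94.13 × 10⁻³) / (83.14 × 10⁻¹²) = 1.1322 × 10⁹

1132000000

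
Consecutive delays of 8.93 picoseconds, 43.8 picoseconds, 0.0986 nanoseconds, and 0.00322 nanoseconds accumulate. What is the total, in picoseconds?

154.55 picoseconds

In picoseconds:
  8.93 picoseconds → 8.93
  43.8 picoseconds → 43.8
  0.0986 nanoseconds = 0.0986 × 10³ picoseconds = 98.6
  0.00322 nanoseconds = 0.00322 × 10³ picoseconds = 3.22
Sum: 8.93 + 43.8 + 98.6 + 3.22 = 154.55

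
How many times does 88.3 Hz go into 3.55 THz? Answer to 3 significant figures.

(3.55 × 10^12) / (88.3) = 0.0402 × 10^12

40200000000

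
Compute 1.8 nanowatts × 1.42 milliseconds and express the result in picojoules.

2.556 picojoules

1.8 × 10^-9 × 1.42 × 10^-3 = 2.556 × 10^-12 J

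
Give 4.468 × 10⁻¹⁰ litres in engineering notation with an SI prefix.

= 446.8 × 10⁻¹² litres; 10⁻¹² is pico.

446.8 picolitres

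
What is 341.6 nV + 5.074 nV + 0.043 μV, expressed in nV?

In nV:
  341.6 nV → 341.6
  5.074 nV → 5.074
  0.043 μV = 0.043 × 10^3 nV = 43
Sum: 341.6 + 5.074 + 43 = 389.674

389.674 nV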